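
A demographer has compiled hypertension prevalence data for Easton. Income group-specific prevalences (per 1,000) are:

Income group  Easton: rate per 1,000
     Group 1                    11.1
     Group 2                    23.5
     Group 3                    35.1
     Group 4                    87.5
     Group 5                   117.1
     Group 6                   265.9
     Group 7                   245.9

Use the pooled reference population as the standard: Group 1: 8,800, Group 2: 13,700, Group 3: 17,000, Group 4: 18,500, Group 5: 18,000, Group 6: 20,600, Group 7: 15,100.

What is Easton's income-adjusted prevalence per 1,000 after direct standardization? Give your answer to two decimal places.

Standard total = 111,700; weights = 0.0788, 0.1226, 0.1522, 0.1656, 0.1611, 0.1844, 0.1352.
Standardized rate: 0.0788×11.1 + 0.1226×23.5 + 0.1522×35.1 + 0.1656×87.5 + 0.1611×117.1 + 0.1844×265.9 + 0.1352×245.9 = 124.7405 per 1,000.

124.74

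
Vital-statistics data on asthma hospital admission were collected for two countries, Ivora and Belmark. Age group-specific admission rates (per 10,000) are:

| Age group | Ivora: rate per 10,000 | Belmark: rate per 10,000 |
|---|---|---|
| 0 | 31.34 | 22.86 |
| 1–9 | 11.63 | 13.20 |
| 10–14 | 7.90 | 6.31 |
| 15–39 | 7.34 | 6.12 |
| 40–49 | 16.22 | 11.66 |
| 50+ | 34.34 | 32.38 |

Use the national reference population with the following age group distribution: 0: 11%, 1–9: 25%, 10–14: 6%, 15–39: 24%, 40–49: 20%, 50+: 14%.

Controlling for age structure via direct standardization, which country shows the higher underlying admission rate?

Ivora

Standard weights: 0.11, 0.25, 0.06, 0.24, 0.20, 0.14.
Ivora: 0.1100×31.34 + 0.2500×11.63 + 0.0600×7.90 + 0.2400×7.34 + 0.2000×16.22 + 0.1400×34.34 = 16.6421 per 10,000.
Belmark: 0.1100×22.86 + 0.2500×13.20 + 0.0600×6.31 + 0.2400×6.12 + 0.2000×11.66 + 0.1400×32.38 = 14.5272 per 10,000.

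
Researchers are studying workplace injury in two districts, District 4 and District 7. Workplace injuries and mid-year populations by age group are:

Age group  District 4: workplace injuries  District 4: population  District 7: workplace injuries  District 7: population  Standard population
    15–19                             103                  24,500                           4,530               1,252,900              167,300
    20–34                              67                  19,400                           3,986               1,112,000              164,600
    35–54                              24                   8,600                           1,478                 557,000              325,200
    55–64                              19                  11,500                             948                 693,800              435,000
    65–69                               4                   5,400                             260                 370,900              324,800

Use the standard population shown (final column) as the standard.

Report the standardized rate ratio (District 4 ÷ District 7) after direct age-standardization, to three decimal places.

1.090

Age-specific rates per 10,000 for District 4: 42.04, 34.54, 27.91, 16.52, 7.41.
For District 7: 36.16, 35.85, 26.54, 13.66, 7.01.
Standard total = 1,416,900; weights = 0.1181, 0.1162, 0.2295, 0.3070, 0.2292.
District 4: 0.1181×42.04 + 0.1162×34.54 + 0.2295×27.91 + 0.3070×16.52 + 0.2292×7.41 = 22.1514 per 10,000.
District 7: 0.1181×36.16 + 0.1162×35.85 + 0.2295×26.54 + 0.3070×13.66 + 0.2292×7.01 = 20.3253 per 10,000.
Ratio = 22.1514 ÷ 20.3253 = 1.08984.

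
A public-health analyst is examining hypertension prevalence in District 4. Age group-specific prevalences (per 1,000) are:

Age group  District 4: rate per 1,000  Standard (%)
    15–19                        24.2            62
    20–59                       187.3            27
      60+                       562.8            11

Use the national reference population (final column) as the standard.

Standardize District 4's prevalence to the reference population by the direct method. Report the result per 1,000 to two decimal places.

127.48

Standard weights: 0.62, 0.27, 0.11.
Standardized rate: 0.6200×24.2 + 0.2700×187.3 + 0.1100×562.8 = 127.4830 per 1,000.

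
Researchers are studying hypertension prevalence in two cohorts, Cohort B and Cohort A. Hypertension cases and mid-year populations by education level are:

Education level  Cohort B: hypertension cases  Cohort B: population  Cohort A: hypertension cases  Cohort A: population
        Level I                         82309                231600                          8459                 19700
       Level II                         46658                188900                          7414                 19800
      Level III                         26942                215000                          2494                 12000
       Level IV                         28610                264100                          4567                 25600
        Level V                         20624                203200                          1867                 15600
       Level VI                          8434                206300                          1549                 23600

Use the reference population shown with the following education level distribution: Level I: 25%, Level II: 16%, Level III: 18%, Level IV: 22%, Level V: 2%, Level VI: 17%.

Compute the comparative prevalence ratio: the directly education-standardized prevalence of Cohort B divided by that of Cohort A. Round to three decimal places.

0.714

Education-specific rates per 1000 for Cohort B: 355.393, 246.998, 125.312, 108.330, 101.496, 40.882.
For Cohort A: 429.391, 374.444, 207.833, 178.398, 119.679, 65.636.
Standard weights: 0.25, 0.16, 0.18, 0.22, 0.02, 0.17.
Cohort B: 0.2500×355.393 + 0.1600×246.998 + 0.1800×125.312 + 0.2200×108.330 + 0.0200×101.496 + 0.1700×40.882 = 183.7366 per 1000.
Cohort A: 0.2500×429.391 + 0.1600×374.444 + 0.1800×207.833 + 0.2200×178.398 + 0.0200×119.679 + 0.1700×65.636 = 257.4681 per 1000.
Ratio = 183.7366 ÷ 257.4681 = 0.71363.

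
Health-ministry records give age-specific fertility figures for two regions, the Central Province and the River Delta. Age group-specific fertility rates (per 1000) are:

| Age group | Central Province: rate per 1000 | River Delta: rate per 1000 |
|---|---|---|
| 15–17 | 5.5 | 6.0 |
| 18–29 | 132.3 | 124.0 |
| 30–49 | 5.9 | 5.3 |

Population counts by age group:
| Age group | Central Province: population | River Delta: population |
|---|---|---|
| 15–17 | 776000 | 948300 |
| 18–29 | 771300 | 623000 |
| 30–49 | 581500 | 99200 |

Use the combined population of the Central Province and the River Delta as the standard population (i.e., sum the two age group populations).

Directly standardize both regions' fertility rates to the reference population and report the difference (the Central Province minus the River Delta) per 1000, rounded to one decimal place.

2.9

Combined standard total = 3799300; weights = 0.4538, 0.3670, 0.1792.
The Central Province: 0.4538×5.5 + 0.3670×132.3 + 0.1792×5.9 = 52.1058 per 1000.
The River Delta: 0.4538×6.0 + 0.3670×124.0 + 0.1792×5.3 = 49.1792 per 1000.
Difference = 52.1058 − 49.1792 = 2.9266.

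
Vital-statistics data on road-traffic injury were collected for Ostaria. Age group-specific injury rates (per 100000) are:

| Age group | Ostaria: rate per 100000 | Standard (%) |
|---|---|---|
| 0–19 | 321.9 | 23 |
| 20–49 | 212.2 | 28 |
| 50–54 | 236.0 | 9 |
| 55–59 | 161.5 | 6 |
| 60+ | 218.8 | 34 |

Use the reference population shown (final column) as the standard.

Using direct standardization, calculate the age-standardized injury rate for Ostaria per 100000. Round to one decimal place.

238.8

Standard weights: 0.23, 0.28, 0.09, 0.06, 0.34.
Standardized rate: 0.2300×321.9 + 0.2800×212.2 + 0.0900×236.0 + 0.0600×161.5 + 0.3400×218.8 = 238.7750 per 100000.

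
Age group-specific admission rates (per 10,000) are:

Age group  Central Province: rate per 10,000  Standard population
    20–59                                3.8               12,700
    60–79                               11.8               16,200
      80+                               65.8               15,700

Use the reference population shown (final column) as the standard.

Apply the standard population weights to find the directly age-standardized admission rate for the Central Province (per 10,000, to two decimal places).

28.53

Standard total = 44,600; weights = 0.2848, 0.3632, 0.3520.
Standardized rate: 0.2848×3.8 + 0.3632×11.8 + 0.3520×65.8 = 28.5309 per 10,000.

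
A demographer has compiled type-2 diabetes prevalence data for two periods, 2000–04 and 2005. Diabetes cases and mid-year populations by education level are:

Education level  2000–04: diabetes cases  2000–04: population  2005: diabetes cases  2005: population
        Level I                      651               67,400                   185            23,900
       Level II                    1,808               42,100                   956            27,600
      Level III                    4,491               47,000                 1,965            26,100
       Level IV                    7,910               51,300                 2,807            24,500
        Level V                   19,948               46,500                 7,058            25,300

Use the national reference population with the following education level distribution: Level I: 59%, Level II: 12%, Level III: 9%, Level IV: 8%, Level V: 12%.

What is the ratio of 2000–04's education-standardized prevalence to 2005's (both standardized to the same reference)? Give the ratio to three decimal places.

Education-specific rates per 1,000 for 2000–04: 9.659, 42.945, 95.553, 154.191, 428.989.
For 2005: 7.741, 34.638, 75.287, 114.571, 278.972.
Standard weights: 0.59, 0.12, 0.09, 0.08, 0.12.
2000–04: 0.5900×9.659 + 0.1200×42.945 + 0.0900×95.553 + 0.0800×154.191 + 0.1200×428.989 = 83.2659 per 1,000.
2005: 0.5900×7.741 + 0.1200×34.638 + 0.0900×75.287 + 0.0800×114.571 + 0.1200×278.972 = 58.1417 per 1,000.
Ratio = 83.2659 ÷ 58.1417 = 1.43212.

1.432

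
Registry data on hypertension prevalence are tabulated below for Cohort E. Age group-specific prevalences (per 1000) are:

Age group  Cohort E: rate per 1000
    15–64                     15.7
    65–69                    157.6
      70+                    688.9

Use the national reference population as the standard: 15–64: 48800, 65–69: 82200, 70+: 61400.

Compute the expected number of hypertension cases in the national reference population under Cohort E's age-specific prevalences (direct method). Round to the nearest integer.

Expected hypertension cases = Σ (standard pop × age-specific rate ÷ 1000)
= 48800×15.7/1000 + 82200×157.6/1000 + 61400×688.9/1000
= 766.16 + 12954.72 + 42298.46 = 56019.34.

56019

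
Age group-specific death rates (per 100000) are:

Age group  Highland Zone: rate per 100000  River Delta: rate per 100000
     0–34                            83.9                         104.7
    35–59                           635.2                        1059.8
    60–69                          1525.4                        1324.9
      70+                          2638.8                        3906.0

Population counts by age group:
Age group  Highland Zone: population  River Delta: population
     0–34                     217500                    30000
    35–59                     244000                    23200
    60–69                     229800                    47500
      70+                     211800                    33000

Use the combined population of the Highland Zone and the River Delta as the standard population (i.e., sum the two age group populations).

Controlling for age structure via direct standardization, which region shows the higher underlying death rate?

Combined standard total = 1036800; weights = 0.2387, 0.2577, 0.2675, 0.2361.
The Highland Zone: 0.2387×83.9 + 0.2577×635.2 + 0.2675×1525.4 + 0.2361×2638.8 = 1214.7592 per 100000.
The River Delta: 0.2387×104.7 + 0.2577×1059.8 + 0.2675×1324.9 + 0.2361×3906.0 = 1574.7255 per 100000.

River Delta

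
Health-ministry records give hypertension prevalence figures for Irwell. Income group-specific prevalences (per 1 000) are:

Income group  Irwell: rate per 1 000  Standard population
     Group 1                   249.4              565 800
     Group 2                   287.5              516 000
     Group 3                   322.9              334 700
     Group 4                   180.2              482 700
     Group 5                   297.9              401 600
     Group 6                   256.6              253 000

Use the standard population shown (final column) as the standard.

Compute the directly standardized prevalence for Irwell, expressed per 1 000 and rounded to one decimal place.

262.0

Standard total = 2 553 800; weights = 0.2216, 0.2021, 0.1311, 0.1890, 0.1573, 0.0991.
Standardized rate: 0.2216×249.4 + 0.2021×287.5 + 0.1311×322.9 + 0.1890×180.2 + 0.1573×297.9 + 0.0991×256.6 = 261.9916 per 1 000.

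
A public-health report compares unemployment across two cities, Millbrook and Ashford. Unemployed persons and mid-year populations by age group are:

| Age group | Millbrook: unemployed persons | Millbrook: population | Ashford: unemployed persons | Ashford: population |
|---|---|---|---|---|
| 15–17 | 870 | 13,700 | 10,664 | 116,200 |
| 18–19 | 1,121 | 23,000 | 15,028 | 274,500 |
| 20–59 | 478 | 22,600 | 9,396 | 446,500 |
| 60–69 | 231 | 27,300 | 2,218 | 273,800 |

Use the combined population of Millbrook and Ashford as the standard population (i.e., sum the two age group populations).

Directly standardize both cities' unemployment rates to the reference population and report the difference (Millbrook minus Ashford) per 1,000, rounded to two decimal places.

-4.43

Age-specific rates per 1,000 for Millbrook: 63.504, 48.739, 21.150, 8.462.
For Ashford: 91.773, 54.747, 21.044, 8.101.
Combined standard total = 1,197,600; weights = 0.1085, 0.2484, 0.3917, 0.2514.
Millbrook: 0.1085×63.504 + 0.2484×48.739 + 0.3917×21.150 + 0.2514×8.462 = 29.4075 per 1,000.
Ashford: 0.1085×91.773 + 0.2484×54.747 + 0.3917×21.044 + 0.2514×8.101 = 33.8337 per 1,000.
Difference = 29.4075 − 33.8337 = -4.4261.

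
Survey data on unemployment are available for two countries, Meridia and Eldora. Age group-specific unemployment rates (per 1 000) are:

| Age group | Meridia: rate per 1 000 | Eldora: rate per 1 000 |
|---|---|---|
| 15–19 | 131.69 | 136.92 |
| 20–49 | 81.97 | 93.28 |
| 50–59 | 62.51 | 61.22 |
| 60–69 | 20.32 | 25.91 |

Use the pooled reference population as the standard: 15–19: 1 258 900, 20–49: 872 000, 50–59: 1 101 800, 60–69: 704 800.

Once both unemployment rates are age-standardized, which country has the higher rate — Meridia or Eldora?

Eldora

Standard total = 3 937 500; weights = 0.3197, 0.2215, 0.2798, 0.1790.
Meridia: 0.3197×131.69 + 0.2215×81.97 + 0.2798×62.51 + 0.1790×20.32 = 81.3860 per 1 000.
Eldora: 0.3197×136.92 + 0.2215×93.28 + 0.2798×61.22 + 0.1790×25.91 = 86.2025 per 1 000.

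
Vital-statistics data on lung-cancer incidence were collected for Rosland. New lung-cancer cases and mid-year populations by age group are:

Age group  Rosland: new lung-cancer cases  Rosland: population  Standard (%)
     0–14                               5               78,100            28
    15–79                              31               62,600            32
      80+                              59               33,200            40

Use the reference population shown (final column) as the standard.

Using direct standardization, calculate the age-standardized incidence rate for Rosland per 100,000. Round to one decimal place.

Age-specific rates per 100,000 for Rosland: 6.40, 49.52, 177.71.
Standard weights: 0.28, 0.32, 0.40.
Standardized rate: 0.2800×6.40 + 0.3200×49.52 + 0.4000×177.71 = 88.7236 per 100,000.

88.7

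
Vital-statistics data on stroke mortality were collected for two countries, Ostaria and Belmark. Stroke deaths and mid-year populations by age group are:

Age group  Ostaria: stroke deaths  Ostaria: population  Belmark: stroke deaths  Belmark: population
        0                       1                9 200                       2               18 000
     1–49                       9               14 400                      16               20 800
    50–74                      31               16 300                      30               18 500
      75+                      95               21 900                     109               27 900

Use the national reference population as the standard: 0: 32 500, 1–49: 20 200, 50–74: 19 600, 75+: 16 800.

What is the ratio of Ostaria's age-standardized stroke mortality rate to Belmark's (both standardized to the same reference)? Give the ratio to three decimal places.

1.084

Age-specific rates per 100 000 for Ostaria: 10.87, 62.50, 190.18, 433.79.
For Belmark: 11.11, 76.92, 162.16, 390.68.
Standard total = 89 100; weights = 0.3648, 0.2267, 0.2200, 0.1886.
Ostaria: 0.3648×10.87 + 0.2267×62.50 + 0.2200×190.18 + 0.1886×433.79 = 141.7625 per 100 000.
Belmark: 0.3648×11.11 + 0.2267×76.92 + 0.2200×162.16 + 0.1886×390.68 = 130.8280 per 100 000.
Ratio = 141.7625 ÷ 130.8280 = 1.08358.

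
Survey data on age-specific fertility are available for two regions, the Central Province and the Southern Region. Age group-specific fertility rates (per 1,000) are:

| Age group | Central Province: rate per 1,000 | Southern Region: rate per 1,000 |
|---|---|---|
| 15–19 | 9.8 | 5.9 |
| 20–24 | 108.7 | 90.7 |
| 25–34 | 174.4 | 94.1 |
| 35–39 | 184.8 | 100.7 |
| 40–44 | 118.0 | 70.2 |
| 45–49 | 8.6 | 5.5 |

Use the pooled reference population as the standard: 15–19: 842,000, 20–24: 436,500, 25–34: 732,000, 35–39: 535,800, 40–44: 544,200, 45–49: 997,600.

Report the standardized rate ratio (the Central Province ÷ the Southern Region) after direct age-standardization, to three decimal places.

1.683

Standard total = 4,088,100; weights = 0.2060, 0.1068, 0.1791, 0.1311, 0.1331, 0.2440.
The Central Province: 0.2060×9.8 + 0.1068×108.7 + 0.1791×174.4 + 0.1311×184.8 + 0.1331×118.0 + 0.2440×8.6 = 86.8792 per 1,000.
The Southern Region: 0.2060×5.9 + 0.1068×90.7 + 0.1791×94.1 + 0.1311×100.7 + 0.1331×70.2 + 0.2440×5.5 = 51.6338 per 1,000.
Ratio = 86.8792 ÷ 51.6338 = 1.68260.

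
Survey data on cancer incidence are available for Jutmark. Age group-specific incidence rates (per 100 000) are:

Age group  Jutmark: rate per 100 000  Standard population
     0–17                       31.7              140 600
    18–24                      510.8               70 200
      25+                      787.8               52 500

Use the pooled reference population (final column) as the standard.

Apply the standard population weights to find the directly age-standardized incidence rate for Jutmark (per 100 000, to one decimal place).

Standard total = 263 300; weights = 0.5340, 0.2666, 0.1994.
Standardized rate: 0.5340×31.7 + 0.2666×510.8 + 0.1994×787.8 = 310.1963 per 100 000.

310.2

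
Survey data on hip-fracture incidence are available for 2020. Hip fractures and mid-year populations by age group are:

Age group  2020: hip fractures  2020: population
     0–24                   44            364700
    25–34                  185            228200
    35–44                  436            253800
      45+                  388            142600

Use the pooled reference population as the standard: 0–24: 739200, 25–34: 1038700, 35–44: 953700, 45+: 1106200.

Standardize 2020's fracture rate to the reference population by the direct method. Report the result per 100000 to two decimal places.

145.38

Age-specific rates per 100000 for 2020: 12.06, 81.07, 171.79, 272.09.
Standard total = 3837800; weights = 0.1926, 0.2706, 0.2485, 0.2882.
Standardized rate: 0.1926×12.06 + 0.2706×81.07 + 0.2485×171.79 + 0.2882×272.09 = 145.3816 per 100000.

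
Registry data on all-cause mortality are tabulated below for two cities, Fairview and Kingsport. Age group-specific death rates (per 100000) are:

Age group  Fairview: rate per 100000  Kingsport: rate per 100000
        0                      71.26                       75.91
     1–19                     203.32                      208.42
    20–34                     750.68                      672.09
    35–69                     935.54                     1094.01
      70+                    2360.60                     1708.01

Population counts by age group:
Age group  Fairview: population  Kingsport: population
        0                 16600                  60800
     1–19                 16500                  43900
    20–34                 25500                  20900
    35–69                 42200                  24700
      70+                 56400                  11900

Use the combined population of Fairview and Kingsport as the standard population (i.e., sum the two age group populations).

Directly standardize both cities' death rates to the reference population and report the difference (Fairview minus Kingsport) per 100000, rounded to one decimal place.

Combined standard total = 319400; weights = 0.2423, 0.1891, 0.1453, 0.2095, 0.2138.
Fairview: 0.2423×71.26 + 0.1891×203.32 + 0.1453×750.68 + 0.2095×935.54 + 0.2138×2360.60 = 865.5110 per 100000.
Kingsport: 0.2423×75.91 + 0.1891×208.42 + 0.1453×672.09 + 0.2095×1094.01 + 0.2138×1708.01 = 749.8288 per 100000.
Difference = 865.5110 − 749.8288 = 115.6822.

115.7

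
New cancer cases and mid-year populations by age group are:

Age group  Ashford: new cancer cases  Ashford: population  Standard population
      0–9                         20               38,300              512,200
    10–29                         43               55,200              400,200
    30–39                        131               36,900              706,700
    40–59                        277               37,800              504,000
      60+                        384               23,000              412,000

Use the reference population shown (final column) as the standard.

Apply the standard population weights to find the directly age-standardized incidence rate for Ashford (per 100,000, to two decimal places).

Age-specific rates per 100,000 for Ashford: 52.22, 77.90, 355.01, 732.80, 1669.57.
Standard total = 2,535,100; weights = 0.2020, 0.1579, 0.2788, 0.1988, 0.1625.
Standardized rate: 0.2020×52.22 + 0.1579×77.90 + 0.2788×355.01 + 0.1988×732.80 + 0.1625×1669.57 = 538.8363 per 100,000.

538.84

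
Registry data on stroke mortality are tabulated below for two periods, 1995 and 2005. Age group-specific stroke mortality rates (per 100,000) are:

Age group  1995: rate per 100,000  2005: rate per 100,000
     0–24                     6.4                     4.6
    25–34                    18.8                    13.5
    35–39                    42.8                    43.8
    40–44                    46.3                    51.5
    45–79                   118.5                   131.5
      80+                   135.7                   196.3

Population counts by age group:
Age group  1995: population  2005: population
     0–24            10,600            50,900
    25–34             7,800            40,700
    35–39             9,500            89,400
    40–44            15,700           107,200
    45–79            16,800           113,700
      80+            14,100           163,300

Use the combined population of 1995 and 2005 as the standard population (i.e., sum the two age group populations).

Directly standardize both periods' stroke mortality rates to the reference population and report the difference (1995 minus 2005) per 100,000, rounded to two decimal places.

-20.04

Combined standard total = 639,700; weights = 0.0961, 0.0758, 0.1546, 0.1921, 0.2040, 0.2773.
1995: 0.0961×6.4 + 0.0758×18.8 + 0.1546×42.8 + 0.1921×46.3 + 0.2040×118.5 + 0.2773×135.7 = 79.3591 per 100,000.
2005: 0.0961×4.6 + 0.0758×13.5 + 0.1546×43.8 + 0.1921×51.5 + 0.2040×131.5 + 0.2773×196.3 = 99.3953 per 100,000.
Difference = 79.3591 − 99.3953 = -20.0362.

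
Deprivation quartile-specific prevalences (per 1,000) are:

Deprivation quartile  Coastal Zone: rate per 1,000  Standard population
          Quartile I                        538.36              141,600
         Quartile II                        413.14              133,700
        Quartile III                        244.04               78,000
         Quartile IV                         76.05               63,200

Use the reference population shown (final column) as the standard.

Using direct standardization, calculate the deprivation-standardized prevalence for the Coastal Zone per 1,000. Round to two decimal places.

372.89

Standard total = 416,500; weights = 0.3400, 0.3210, 0.1873, 0.1517.
Standardized rate: 0.3400×538.36 + 0.3210×413.14 + 0.1873×244.04 + 0.1517×76.05 = 372.8933 per 1,000.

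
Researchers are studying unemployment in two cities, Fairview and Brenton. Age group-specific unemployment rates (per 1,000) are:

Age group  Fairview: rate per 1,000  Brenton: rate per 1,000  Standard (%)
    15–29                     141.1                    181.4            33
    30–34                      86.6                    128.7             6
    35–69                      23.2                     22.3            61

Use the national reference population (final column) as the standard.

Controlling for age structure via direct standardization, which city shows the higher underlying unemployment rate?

Brenton

Standard weights: 0.33, 0.06, 0.61.
Fairview: 0.3300×141.1 + 0.0600×86.6 + 0.6100×23.2 = 65.9110 per 1,000.
Brenton: 0.3300×181.4 + 0.0600×128.7 + 0.6100×22.3 = 81.1870 per 1,000.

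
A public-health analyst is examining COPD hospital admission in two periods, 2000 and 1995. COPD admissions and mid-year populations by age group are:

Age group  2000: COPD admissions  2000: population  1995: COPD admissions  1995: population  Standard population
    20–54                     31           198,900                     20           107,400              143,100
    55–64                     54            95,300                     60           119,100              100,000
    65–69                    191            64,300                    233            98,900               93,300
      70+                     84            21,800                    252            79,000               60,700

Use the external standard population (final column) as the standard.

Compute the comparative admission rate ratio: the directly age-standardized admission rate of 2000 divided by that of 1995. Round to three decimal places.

Age-specific rates per 10,000 for 2000: 1.56, 5.67, 29.70, 38.53.
For 1995: 1.86, 5.04, 23.56, 31.90.
Standard total = 397,100; weights = 0.3604, 0.2518, 0.2350, 0.1529.
2000: 0.3604×1.56 + 0.2518×5.67 + 0.2350×29.70 + 0.1529×38.53 = 14.8577 per 10,000.
1995: 0.3604×1.86 + 0.2518×5.04 + 0.2350×23.56 + 0.1529×31.90 = 12.3510 per 10,000.
Ratio = 14.8577 ÷ 12.3510 = 1.20296.

1.203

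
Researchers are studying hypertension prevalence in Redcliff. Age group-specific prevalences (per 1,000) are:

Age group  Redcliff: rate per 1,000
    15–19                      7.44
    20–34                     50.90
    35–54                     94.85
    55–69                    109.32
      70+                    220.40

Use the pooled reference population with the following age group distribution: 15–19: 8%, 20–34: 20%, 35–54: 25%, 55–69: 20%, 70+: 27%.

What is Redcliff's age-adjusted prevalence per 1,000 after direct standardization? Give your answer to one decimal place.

Standard weights: 0.08, 0.20, 0.25, 0.20, 0.27.
Standardized rate: 0.0800×7.44 + 0.2000×50.90 + 0.2500×94.85 + 0.2000×109.32 + 0.2700×220.40 = 115.8597 per 1,000.

115.9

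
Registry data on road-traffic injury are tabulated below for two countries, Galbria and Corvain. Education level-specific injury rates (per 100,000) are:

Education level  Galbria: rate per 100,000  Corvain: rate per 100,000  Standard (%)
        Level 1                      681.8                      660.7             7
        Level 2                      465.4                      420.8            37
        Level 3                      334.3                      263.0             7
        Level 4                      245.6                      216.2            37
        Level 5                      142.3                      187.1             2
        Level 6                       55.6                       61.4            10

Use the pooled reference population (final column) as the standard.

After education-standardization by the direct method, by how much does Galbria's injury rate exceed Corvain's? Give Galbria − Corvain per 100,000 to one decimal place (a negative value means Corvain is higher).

32.4

Standard weights: 0.07, 0.37, 0.07, 0.37, 0.02, 0.10.
Galbria: 0.0700×681.8 + 0.3700×465.4 + 0.0700×334.3 + 0.3700×245.6 + 0.0200×142.3 + 0.1000×55.6 = 342.6030 per 100,000.
Corvain: 0.0700×660.7 + 0.3700×420.8 + 0.0700×263.0 + 0.3700×216.2 + 0.0200×187.1 + 0.1000×61.4 = 310.2310 per 100,000.
Difference = 342.6030 − 310.2310 = 32.3720.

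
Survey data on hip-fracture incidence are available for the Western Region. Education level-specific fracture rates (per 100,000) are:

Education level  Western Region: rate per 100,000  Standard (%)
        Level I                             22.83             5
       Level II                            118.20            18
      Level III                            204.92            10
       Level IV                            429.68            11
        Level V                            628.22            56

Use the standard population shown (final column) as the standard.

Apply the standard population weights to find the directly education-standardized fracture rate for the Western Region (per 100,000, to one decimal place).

442.0

Standard weights: 0.05, 0.18, 0.10, 0.11, 0.56.
Standardized rate: 0.0500×22.83 + 0.1800×118.20 + 0.1000×204.92 + 0.1100×429.68 + 0.5600×628.22 = 441.9775 per 100,000.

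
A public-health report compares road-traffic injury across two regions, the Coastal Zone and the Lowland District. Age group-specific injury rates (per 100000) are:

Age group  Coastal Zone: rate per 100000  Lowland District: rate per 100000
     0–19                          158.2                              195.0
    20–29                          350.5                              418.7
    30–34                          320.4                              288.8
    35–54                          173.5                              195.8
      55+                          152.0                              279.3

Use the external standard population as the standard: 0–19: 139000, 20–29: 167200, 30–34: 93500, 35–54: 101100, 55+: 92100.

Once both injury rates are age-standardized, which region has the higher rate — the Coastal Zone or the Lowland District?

Standard total = 592900; weights = 0.2344, 0.2820, 0.1577, 0.1705, 0.1553.
The Coastal Zone: 0.2344×158.2 + 0.2820×350.5 + 0.1577×320.4 + 0.1705×173.5 + 0.1553×152.0 = 239.6540 per 100000.
The Lowland District: 0.2344×195.0 + 0.2820×418.7 + 0.1577×288.8 + 0.1705×195.8 + 0.1553×279.3 = 286.1079 per 100000.

Lowland District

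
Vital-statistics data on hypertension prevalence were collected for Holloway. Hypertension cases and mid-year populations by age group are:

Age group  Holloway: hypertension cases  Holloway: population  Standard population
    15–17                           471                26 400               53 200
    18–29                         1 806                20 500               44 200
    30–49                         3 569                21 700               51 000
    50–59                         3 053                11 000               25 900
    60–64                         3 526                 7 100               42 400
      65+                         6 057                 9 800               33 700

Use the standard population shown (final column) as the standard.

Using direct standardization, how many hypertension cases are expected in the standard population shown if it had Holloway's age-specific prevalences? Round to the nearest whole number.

Age-specific rates per 1 000 for Holloway: 17.841, 88.098, 164.470, 277.545, 496.620, 618.061.
Expected hypertension cases = Σ (standard pop × age-specific rate ÷ 1 000)
= 53 200×17.841/1 000 + 44 200×88.098/1 000 + 51 000×164.470/1 000 + 25 900×277.545/1 000 + 42 400×496.620/1 000 + 33 700×618.061/1 000
= 949.14 + 3893.91 + 8387.97 + 7188.43 + 21056.68 + 20828.66 = 62304.79.

62305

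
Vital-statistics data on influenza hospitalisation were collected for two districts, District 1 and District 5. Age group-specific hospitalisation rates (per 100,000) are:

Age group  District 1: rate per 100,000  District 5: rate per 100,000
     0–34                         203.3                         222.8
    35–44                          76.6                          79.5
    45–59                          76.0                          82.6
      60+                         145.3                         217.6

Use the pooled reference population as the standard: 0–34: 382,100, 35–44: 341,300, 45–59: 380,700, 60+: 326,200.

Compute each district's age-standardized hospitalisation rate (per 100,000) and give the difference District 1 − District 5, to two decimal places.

Standard total = 1,430,300; weights = 0.2671, 0.2386, 0.2662, 0.2281.
District 1: 0.2671×203.3 + 0.2386×76.6 + 0.2662×76.0 + 0.2281×145.3 = 125.9558 per 100,000.
District 5: 0.2671×222.8 + 0.2386×79.5 + 0.2662×82.6 + 0.2281×217.6 = 150.1029 per 100,000.
Difference = 125.9558 − 150.1029 = -24.1471.

-24.15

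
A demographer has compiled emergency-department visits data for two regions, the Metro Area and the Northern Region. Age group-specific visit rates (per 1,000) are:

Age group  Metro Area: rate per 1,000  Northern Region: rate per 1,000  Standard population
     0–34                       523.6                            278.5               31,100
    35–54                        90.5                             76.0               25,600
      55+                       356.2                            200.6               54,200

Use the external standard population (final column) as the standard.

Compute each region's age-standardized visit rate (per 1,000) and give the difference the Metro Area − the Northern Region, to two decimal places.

148.13

Standard total = 110,900; weights = 0.2804, 0.2308, 0.4887.
The Metro Area: 0.2804×523.6 + 0.2308×90.5 + 0.4887×356.2 = 341.8106 per 1,000.
The Northern Region: 0.2804×278.5 + 0.2308×76.0 + 0.4887×200.6 = 193.6832 per 1,000.
Difference = 341.8106 − 193.6832 = 148.1274.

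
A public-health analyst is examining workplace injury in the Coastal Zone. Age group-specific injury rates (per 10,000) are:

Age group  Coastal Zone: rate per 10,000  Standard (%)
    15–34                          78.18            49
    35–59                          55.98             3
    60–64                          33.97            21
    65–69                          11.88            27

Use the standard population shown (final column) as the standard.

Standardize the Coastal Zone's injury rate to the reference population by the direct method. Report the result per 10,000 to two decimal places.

Standard weights: 0.49, 0.03, 0.21, 0.27.
Standardized rate: 0.4900×78.18 + 0.0300×55.98 + 0.2100×33.97 + 0.2700×11.88 = 50.3289 per 10,000.

50.33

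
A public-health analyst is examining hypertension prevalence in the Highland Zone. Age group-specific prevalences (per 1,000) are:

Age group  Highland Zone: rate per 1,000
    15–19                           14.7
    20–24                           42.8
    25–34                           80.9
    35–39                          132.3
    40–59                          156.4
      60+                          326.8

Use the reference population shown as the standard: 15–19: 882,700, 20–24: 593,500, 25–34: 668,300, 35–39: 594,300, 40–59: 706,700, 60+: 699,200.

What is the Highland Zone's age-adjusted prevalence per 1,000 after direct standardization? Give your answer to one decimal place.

123.1

Standard total = 4,144,700; weights = 0.2130, 0.1432, 0.1612, 0.1434, 0.1705, 0.1687.
Standardized rate: 0.2130×14.7 + 0.1432×42.8 + 0.1612×80.9 + 0.1434×132.3 + 0.1705×156.4 + 0.1687×326.8 = 123.0717 per 1,000.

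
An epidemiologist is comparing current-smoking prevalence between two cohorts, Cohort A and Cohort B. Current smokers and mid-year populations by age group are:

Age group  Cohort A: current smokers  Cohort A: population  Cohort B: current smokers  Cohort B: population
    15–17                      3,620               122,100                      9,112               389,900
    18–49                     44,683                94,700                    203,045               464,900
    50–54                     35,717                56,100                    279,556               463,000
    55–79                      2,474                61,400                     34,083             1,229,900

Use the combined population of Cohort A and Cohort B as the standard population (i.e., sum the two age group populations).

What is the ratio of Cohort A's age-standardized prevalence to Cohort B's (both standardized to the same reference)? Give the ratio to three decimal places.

Age-specific rates per 1,000 for Cohort A: 29.648, 471.837, 636.667, 40.293.
For Cohort B: 23.370, 436.750, 603.793, 27.712.
Combined standard total = 2,882,000; weights = 0.1777, 0.1942, 0.1801, 0.4481.
Cohort A: 0.1777×29.648 + 0.1942×471.837 + 0.1801×636.667 + 0.4481×40.293 = 229.6128 per 1,000.
Cohort B: 0.1777×23.370 + 0.1942×436.750 + 0.1801×603.793 + 0.4481×27.712 = 210.1263 per 1,000.
Ratio = 229.6128 ÷ 210.1263 = 1.09274.

1.093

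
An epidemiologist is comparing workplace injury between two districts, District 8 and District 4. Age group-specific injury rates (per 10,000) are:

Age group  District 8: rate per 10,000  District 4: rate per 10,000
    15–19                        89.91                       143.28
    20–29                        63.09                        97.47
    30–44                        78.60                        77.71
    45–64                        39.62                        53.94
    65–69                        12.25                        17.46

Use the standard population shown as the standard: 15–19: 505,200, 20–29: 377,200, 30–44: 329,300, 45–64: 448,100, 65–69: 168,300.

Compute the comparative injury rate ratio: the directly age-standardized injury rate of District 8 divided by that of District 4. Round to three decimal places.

0.710

Standard total = 1,828,100; weights = 0.2764, 0.2063, 0.1801, 0.2451, 0.0921.
District 8: 0.2764×89.91 + 0.2063×63.09 + 0.1801×78.60 + 0.2451×39.62 + 0.0921×12.25 = 62.8622 per 10,000.
District 4: 0.2764×143.28 + 0.2063×97.47 + 0.1801×77.71 + 0.2451×53.94 + 0.0921×17.46 = 88.5344 per 10,000.
Ratio = 62.8622 ÷ 88.5344 = 0.71003.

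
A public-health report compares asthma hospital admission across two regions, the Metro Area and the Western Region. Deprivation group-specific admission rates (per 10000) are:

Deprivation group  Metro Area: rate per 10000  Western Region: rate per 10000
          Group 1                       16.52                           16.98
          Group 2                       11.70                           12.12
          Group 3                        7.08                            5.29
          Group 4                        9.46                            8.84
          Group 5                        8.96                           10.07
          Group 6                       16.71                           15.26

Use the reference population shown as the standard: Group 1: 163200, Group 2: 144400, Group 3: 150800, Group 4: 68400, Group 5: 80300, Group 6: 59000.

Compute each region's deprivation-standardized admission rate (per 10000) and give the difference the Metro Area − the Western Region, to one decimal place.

Standard total = 666100; weights = 0.2450, 0.2168, 0.2264, 0.1027, 0.1206, 0.0886.
The Metro Area: 0.2450×16.52 + 0.2168×11.70 + 0.2264×7.08 + 0.1027×9.46 + 0.1206×8.96 + 0.0886×16.71 = 11.7184 per 10000.
The Western Region: 0.2450×16.98 + 0.2168×12.12 + 0.2264×5.29 + 0.1027×8.84 + 0.1206×10.07 + 0.0886×15.26 = 11.4587 per 10000.
Difference = 11.7184 − 11.4587 = 0.2598.

0.3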